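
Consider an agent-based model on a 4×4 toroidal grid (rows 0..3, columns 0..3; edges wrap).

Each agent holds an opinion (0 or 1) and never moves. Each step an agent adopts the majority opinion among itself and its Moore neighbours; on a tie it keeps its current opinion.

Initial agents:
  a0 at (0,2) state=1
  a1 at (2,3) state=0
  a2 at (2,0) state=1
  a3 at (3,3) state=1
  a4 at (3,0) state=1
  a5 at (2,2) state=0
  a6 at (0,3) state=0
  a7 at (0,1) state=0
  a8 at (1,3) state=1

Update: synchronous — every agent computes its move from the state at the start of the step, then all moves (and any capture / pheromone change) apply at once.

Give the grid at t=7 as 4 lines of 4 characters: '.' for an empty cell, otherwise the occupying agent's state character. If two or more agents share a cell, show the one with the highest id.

t=1: a0@(0,2):1 a1@(2,3):1 a2@(2,0):1 a3@(3,3):1 a4@(3,0):1 a5@(2,2):0 a6@(0,3):1 a7@(0,1):1 a8@(1,3):1
t=2: a0@(0,2):1 a1@(2,3):1 a2@(2,0):1 a3@(3,3):1 a4@(3,0):1 a5@(2,2):1 a6@(0,3):1 a7@(0,1):1 a8@(1,3):1
t=3: (unchanged — steady state)

.111
...1
1.11
1..1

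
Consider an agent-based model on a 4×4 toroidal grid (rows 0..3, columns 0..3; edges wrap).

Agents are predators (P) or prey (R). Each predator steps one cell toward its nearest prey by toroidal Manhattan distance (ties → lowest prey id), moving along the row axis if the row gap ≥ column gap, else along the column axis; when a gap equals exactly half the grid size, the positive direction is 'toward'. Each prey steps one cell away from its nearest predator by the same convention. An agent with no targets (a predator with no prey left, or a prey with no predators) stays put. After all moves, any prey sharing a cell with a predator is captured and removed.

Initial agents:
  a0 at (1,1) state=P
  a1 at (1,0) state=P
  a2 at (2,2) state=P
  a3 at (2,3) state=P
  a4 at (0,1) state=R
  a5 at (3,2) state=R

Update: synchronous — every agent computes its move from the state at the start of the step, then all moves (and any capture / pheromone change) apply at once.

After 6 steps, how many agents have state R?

2

t=1: a0@(0,1):P a1@(0,0):P a2@(3,2):P a3@(3,3):P a4@(3,1):R a5@(0,2):R
t=2: a0@(3,1):P a1@(3,0):P a2@(3,1):P a3@(3,0):P a4@(2,1):R a5@(0,3):R
t=3: a0@(2,1):P a1@(2,0):P a2@(2,1):P a3@(2,0):P a4@(1,1):R a5@(1,3):R
t=4: a0@(1,1):P a1@(1,0):P a2@(1,1):P a3@(1,0):P a4@(0,1):R a5@(0,3):R
t=5: a0@(0,1):P a1@(0,0):P a2@(0,1):P a3@(0,0):P a4@(3,1):R a5@(3,3):R
t=6: a0@(3,1):P a1@(3,0):P a2@(3,1):P a3@(3,0):P a4@(2,1):R a5@(2,3):R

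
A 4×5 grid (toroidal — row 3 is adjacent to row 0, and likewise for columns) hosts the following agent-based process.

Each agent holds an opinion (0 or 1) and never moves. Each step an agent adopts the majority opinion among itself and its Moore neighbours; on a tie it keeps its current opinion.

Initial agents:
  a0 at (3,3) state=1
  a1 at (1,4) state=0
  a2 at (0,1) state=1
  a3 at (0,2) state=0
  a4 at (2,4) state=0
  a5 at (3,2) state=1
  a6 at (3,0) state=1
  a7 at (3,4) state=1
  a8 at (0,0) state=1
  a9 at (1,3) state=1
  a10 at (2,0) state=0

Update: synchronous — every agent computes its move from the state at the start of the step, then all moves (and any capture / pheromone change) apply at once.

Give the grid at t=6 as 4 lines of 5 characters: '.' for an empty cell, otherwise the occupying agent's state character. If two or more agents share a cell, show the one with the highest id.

t=1: a0@(3,3):1 a1@(1,4):0 a2@(0,1):1 a3@(0,2):1 a4@(2,4):1 a5@(3,2):1 a6@(3,0):1 a7@(3,4):1 a8@(0,0):1 a9@(1,3):0 a10@(2,0):0
t=2: a0@(3,3):1 a1@(1,4):0 a2@(0,1):1 a3@(0,2):1 a4@(2,4):1 a5@(3,2):1 a6@(3,0):1 a7@(3,4):1 a8@(0,0):1 a9@(1,3):0 a10@(2,0):1
t=3: a0@(3,3):1 a1@(1,4):1 a2@(0,1):1 a3@(0,2):1 a4@(2,4):1 a5@(3,2):1 a6@(3,0):1 a7@(3,4):1 a8@(0,0):1 a9@(1,3):0 a10@(2,0):1
t=4: a0@(3,3):1 a1@(1,4):1 a2@(0,1):1 a3@(0,2):1 a4@(2,4):1 a5@(3,2):1 a6@(3,0):1 a7@(3,4):1 a8@(0,0):1 a9@(1,3):1 a10@(2,0):1
t=5: (unchanged — steady state)

111..
...11
1...1
1.111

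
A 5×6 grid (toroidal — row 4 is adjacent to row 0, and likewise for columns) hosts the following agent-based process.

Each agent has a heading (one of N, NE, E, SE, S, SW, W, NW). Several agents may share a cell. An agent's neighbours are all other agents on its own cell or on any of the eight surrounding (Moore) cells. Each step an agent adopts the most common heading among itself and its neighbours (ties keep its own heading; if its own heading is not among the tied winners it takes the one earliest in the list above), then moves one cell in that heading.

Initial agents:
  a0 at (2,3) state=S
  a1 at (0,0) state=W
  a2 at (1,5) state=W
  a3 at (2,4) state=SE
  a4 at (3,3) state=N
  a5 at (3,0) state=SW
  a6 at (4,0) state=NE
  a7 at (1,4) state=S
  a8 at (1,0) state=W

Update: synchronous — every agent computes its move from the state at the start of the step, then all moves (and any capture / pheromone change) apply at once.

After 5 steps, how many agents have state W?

t=1: a0@(3,3):S a1@(0,5):W a2@(1,4):W a3@(3,4):S a4@(2,3):N a5@(4,5):SW a6@(3,1):NE a7@(2,4):S a8@(1,5):W
t=2: a0@(4,3):S a1@(0,4):W a2@(1,3):W a3@(4,4):S a4@(3,3):S a5@(0,4):SW a6@(2,2):NE a7@(3,4):S a8@(1,4):W
t=3: a0@(0,3):S a1@(0,3):W a2@(1,2):W a3@(0,4):S a4@(4,3):S a5@(0,3):W a6@(1,3):NE a7@(4,4):S a8@(1,3):W
t=4: a0@(1,3):S a1@(0,2):W a2@(1,1):W a3@(1,4):S a4@(0,3):S a5@(0,2):W a6@(1,2):W a7@(0,4):S a8@(1,2):W
t=5: a0@(2,3):S a1@(0,1):W a2@(1,0):W a3@(2,4):S a4@(1,3):S a5@(0,1):W a6@(1,1):W a7@(1,4):S a8@(1,1):W

5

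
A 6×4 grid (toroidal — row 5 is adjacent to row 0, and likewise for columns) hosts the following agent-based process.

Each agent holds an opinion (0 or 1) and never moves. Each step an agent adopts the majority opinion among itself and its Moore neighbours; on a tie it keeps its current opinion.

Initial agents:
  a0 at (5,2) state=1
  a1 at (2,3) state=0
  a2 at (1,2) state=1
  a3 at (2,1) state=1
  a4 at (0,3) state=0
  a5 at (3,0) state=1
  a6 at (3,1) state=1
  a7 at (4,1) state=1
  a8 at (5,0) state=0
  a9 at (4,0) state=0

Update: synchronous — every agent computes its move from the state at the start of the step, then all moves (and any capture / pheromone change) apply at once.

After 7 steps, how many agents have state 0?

t=1: a0@(5,2):1 a1@(2,3):1 a2@(1,2):1 a3@(2,1):1 a4@(0,3):0 a5@(3,0):1 a6@(3,1):1 a7@(4,1):1 a8@(5,0):0 a9@(4,0):1
t=2: (unchanged — steady state)

2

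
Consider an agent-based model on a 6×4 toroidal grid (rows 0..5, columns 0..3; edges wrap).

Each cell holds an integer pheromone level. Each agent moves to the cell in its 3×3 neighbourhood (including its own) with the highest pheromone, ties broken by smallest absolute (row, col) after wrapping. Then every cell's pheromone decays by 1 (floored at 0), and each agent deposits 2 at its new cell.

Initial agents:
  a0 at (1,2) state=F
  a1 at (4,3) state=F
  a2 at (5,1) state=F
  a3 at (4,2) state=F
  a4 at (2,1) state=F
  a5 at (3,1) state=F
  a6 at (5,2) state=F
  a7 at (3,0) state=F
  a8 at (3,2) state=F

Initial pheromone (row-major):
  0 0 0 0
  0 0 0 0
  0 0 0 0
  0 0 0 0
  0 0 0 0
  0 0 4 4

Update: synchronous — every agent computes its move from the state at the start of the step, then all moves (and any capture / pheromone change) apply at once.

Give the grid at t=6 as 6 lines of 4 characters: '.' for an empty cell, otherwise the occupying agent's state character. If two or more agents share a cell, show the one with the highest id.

t=1: a0@(0,1) a1@(5,2) a2@(5,2) a3@(5,2) a4@(1,0) a5@(2,0) a6@(5,2) a7@(2,0) a8@(2,1) | pheromone: 0 2 0 0 / 2 0 0 0 / 4 2 0 0 / 0 0 0 0 / 0 0 0 0 / 0 0 11 3
t=2: a0@(5,2) a1@(5,2) a2@(5,2) a3@(5,2) a4@(2,0) a5@(2,0) a6@(5,2) a7@(2,0) a8@(2,0) | pheromone: 0 1 0 0 / 1 0 0 0 / 11 1 0 0 / 0 0 0 0 / 0 0 0 0 / 0 0 20 2
t=3: a0@(5,2) a1@(5,2) a2@(5,2) a3@(5,2) a4@(2,0) a5@(2,0) a6@(5,2) a7@(2,0) a8@(2,0) | pheromone: 0 0 0 0 / 0 0 0 0 / 18 0 0 0 / 0 0 0 0 / 0 0 0 0 / 0 0 29 1
t=4: a0@(5,2) a1@(5,2) a2@(5,2) a3@(5,2) a4@(2,0) a5@(2,0) a6@(5,2) a7@(2,0) a8@(2,0) | pheromone: 0 0 0 0 / 0 0 0 0 / 25 0 0 0 / 0 0 0 0 / 0 0 0 0 / 0 0 38 0
t=5: a0@(5,2) a1@(5,2) a2@(5,2) a3@(5,2) a4@(2,0) a5@(2,0) a6@(5,2) a7@(2,0) a8@(2,0) | pheromone: 0 0 0 0 / 0 0 0 0 / 32 0 0 0 / 0 0 0 0 / 0 0 0 0 / 0 0 47 0
t=6: a0@(5,2) a1@(5,2) a2@(5,2) a3@(5,2) a4@(2,0) a5@(2,0) a6@(5,2) a7@(2,0) a8@(2,0) | pheromone: 0 0 0 0 / 0 0 0 0 / 39 0 0 0 / 0 0 0 0 / 0 0 0 0 / 0 0 56 0

....
....
F...
....
....
..F.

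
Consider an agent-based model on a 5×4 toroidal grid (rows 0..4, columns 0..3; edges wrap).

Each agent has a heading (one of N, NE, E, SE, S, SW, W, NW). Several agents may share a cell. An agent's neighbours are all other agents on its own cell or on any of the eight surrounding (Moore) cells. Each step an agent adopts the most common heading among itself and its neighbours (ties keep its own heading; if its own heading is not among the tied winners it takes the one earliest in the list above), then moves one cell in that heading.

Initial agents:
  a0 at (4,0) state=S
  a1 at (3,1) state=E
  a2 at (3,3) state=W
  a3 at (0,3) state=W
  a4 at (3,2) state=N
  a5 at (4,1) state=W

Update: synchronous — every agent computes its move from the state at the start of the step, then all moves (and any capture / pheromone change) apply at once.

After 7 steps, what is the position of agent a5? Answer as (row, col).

(4, 2)

t=1: a0@(4,3):W a1@(3,2):E a2@(3,2):W a3@(0,2):W a4@(3,1):W a5@(4,0):W
t=2: a0@(4,2):W a1@(3,1):W a2@(3,1):W a3@(0,1):W a4@(3,0):W a5@(4,3):W
t=3: a0@(4,1):W a1@(3,0):W a2@(3,0):W a3@(0,0):W a4@(3,3):W a5@(4,2):W
t=4: a0@(4,0):W a1@(3,3):W a2@(3,3):W a3@(0,3):W a4@(3,2):W a5@(4,1):W
t=5: a0@(4,3):W a1@(3,2):W a2@(3,2):W a3@(0,2):W a4@(3,1):W a5@(4,0):W
t=6: a0@(4,2):W a1@(3,1):W a2@(3,1):W a3@(0,1):W a4@(3,0):W a5@(4,3):W
t=7: a0@(4,1):W a1@(3,0):W a2@(3,0):W a3@(0,0):W a4@(3,3):W a5@(4,2):W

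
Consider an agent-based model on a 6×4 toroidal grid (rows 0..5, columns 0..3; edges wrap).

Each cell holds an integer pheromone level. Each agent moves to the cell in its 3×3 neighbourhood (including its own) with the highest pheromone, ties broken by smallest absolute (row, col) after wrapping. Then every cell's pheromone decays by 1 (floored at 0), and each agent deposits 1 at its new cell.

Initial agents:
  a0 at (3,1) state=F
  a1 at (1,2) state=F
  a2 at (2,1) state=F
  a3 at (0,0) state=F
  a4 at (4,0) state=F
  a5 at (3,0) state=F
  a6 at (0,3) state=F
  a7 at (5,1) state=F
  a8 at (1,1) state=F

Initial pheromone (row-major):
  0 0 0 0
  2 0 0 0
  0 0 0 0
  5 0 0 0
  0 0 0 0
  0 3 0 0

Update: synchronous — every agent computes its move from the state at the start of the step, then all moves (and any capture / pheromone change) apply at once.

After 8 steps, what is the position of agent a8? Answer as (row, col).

t=1: a0@(3,0) a1@(0,1) a2@(3,0) a3@(5,1) a4@(3,0) a5@(3,0) a6@(1,0) a7@(5,1) a8@(1,0) | pheromone: 0 1 0 0 / 3 0 0 0 / 0 0 0 0 / 8 0 0 0 / 0 0 0 0 / 0 4 0 0
t=2: a0@(3,0) a1@(5,1) a2@(3,0) a3@(5,1) a4@(3,0) a5@(3,0) a6@(1,0) a7@(5,1) a8@(1,0) | pheromone: 0 0 0 0 / 4 0 0 0 / 0 0 0 0 / 11 0 0 0 / 0 0 0 0 / 0 6 0 0
t=3: a0@(3,0) a1@(5,1) a2@(3,0) a3@(5,1) a4@(3,0) a5@(3,0) a6@(1,0) a7@(5,1) a8@(1,0) | pheromone: 0 0 0 0 / 5 0 0 0 / 0 0 0 0 / 14 0 0 0 / 0 0 0 0 / 0 8 0 0
t=4: a0@(3,0) a1@(5,1) a2@(3,0) a3@(5,1) a4@(3,0) a5@(3,0) a6@(1,0) a7@(5,1) a8@(1,0) | pheromone: 0 0 0 0 / 6 0 0 0 / 0 0 0 0 / 17 0 0 0 / 0 0 0 0 / 0 10 0 0
t=5: a0@(3,0) a1@(5,1) a2@(3,0) a3@(5,1) a4@(3,0) a5@(3,0) a6@(1,0) a7@(5,1) a8@(1,0) | pheromone: 0 0 0 0 / 7 0 0 0 / 0 0 0 0 / 20 0 0 0 / 0 0 0 0 / 0 12 0 0
t=6: a0@(3,0) a1@(5,1) a2@(3,0) a3@(5,1) a4@(3,0) a5@(3,0) a6@(1,0) a7@(5,1) a8@(1,0) | pheromone: 0 0 0 0 / 8 0 0 0 / 0 0 0 0 / 23 0 0 0 / 0 0 0 0 / 0 14 0 0
t=7: a0@(3,0) a1@(5,1) a2@(3,0) a3@(5,1) a4@(3,0) a5@(3,0) a6@(1,0) a7@(5,1) a8@(1,0) | pheromone: 0 0 0 0 / 9 0 0 0 / 0 0 0 0 / 26 0 0 0 / 0 0 0 0 / 0 16 0 0
t=8: a0@(3,0) a1@(5,1) a2@(3,0) a3@(5,1) a4@(3,0) a5@(3,0) a6@(1,0) a7@(5,1) a8@(1,0) | pheromone: 0 0 0 0 / 10 0 0 0 / 0 0 0 0 / 29 0 0 0 / 0 0 0 0 / 0 18 0 0

(1, 0)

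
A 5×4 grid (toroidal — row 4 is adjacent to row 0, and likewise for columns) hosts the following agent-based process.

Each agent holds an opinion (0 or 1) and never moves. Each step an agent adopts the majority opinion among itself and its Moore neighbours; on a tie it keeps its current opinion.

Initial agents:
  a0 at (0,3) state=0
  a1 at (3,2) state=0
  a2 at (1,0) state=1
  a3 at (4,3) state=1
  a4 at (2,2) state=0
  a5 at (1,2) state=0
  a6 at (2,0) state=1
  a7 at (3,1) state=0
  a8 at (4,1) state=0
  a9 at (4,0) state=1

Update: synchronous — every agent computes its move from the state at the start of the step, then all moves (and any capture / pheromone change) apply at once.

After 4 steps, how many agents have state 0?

t=1: a0@(0,3):1 a1@(3,2):0 a2@(1,0):1 a3@(4,3):1 a4@(2,2):0 a5@(1,2):0 a6@(2,0):1 a7@(3,1):0 a8@(4,1):0 a9@(4,0):0
t=2: (unchanged — steady state)

6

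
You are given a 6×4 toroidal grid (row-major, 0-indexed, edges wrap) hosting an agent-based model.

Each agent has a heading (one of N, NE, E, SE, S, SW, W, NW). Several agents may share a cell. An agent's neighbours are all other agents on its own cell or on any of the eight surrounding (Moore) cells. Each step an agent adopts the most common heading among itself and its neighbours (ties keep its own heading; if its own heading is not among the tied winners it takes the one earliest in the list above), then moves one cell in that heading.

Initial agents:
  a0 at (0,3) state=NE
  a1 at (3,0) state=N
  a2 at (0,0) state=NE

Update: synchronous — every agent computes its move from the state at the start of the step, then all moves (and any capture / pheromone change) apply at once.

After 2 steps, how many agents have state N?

1

t=1: a0@(5,0):NE a1@(2,0):N a2@(5,1):NE
t=2: a0@(4,1):NE a1@(1,0):N a2@(4,2):NE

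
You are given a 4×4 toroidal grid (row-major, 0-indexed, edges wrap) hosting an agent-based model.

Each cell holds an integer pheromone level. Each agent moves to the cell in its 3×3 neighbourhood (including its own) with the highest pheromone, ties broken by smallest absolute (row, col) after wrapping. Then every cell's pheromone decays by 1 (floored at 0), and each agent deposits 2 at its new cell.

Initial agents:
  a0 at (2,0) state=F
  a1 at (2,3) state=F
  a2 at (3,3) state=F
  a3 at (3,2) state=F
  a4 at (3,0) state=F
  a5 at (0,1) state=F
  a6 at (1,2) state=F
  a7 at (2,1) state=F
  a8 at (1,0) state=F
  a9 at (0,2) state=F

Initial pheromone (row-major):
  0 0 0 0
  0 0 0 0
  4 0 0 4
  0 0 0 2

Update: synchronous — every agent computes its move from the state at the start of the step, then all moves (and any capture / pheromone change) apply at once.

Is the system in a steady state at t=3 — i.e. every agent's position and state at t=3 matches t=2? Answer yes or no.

t=1: a0@(2,0) a1@(2,0) a2@(2,0) a3@(2,3) a4@(2,0) a5@(0,0) a6@(2,3) a7@(2,0) a8@(2,0) a9@(3,3) | pheromone: 2 0 0 0 / 0 0 0 0 / 15 0 0 7 / 0 0 0 3
t=2: a0@(2,0) a1@(2,0) a2@(2,0) a3@(2,0) a4@(2,0) a5@(3,3) a6@(2,0) a7@(2,0) a8@(2,0) a9@(2,0) | pheromone: 1 0 0 0 / 0 0 0 0 / 32 0 0 6 / 0 0 0 4
t=3: a0@(2,0) a1@(2,0) a2@(2,0) a3@(2,0) a4@(2,0) a5@(2,0) a6@(2,0) a7@(2,0) a8@(2,0) a9@(2,0) | pheromone: 0 0 0 0 / 0 0 0 0 / 51 0 0 5 / 0 0 0 3

no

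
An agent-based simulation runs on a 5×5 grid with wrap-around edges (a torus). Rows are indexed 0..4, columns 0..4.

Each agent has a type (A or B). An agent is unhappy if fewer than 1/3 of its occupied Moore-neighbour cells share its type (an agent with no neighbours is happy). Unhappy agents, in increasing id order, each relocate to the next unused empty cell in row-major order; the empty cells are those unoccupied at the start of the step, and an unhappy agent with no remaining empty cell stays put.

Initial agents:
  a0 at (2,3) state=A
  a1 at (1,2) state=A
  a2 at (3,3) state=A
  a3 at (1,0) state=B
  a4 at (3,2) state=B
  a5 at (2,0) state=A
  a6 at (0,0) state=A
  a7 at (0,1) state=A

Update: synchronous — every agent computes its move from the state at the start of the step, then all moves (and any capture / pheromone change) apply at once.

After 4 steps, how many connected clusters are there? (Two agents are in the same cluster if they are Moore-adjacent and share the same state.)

2

t=1: a0@(2,3):A a1@(1,2):A a2@(3,3):A a3@(0,2):B a4@(0,3):B a5@(0,4):A a6@(0,0):A a7@(0,1):A
t=2: (unchanged — steady state)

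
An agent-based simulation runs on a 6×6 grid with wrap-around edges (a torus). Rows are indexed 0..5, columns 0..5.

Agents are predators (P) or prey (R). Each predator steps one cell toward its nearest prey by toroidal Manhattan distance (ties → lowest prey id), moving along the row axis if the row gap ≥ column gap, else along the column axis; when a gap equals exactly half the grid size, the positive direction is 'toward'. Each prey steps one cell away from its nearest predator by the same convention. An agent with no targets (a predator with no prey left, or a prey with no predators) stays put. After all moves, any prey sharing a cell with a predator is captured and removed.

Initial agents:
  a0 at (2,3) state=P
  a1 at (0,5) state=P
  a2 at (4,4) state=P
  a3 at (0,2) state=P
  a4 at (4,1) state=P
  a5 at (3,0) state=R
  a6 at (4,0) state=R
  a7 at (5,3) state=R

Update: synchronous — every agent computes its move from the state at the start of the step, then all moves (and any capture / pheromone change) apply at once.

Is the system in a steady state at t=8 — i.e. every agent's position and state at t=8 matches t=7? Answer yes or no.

yes

t=1: a0@(3,3):P a1@(5,5):P a2@(4,5):P a3@(5,2):P a4@(4,0):P a5@(2,0):R a7@(0,3):R
t=2: a0@(4,3):P a1@(5,4):P a2@(3,5):P a3@(0,2):P a4@(3,0):P a5@(1,0):R a7@(1,3):R
t=3: a0@(5,3):P a1@(0,4):P a2@(2,5):P a3@(1,2):P a4@(2,0):P a5@(0,0):R a7@(2,3):R
t=4: a0@(0,3):P a1@(0,5):P a2@(2,4):P a3@(2,2):P a4@(1,0):P a5@(0,1):R
t=5: a0@(0,2):P a1@(0,0):P a2@(2,5):P a3@(1,2):P a4@(0,0):P
t=6: (unchanged — steady state)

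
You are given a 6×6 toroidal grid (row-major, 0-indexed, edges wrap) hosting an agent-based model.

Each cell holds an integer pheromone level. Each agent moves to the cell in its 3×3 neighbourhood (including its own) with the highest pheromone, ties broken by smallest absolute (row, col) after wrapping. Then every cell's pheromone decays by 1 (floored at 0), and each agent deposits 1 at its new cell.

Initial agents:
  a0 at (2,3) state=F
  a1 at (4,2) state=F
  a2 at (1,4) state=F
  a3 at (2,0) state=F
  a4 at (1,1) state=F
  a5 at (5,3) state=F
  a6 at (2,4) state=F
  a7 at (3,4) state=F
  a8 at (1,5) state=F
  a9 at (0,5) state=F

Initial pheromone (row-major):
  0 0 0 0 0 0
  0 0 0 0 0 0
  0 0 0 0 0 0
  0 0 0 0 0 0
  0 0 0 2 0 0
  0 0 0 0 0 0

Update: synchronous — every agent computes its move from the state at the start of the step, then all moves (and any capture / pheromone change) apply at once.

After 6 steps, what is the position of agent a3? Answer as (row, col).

t=1: a0@(1,2) a1@(4,3) a2@(0,3) a3@(1,0) a4@(0,0) a5@(4,3) a6@(1,3) a7@(4,3) a8@(0,0) a9@(0,0) | pheromone: 3 0 0 1 0 0 / 1 0 1 1 0 0 / 0 0 0 0 0 0 / 0 0 0 0 0 0 / 0 0 0 4 0 0 / 0 0 0 0 0 0
t=2: a0@(0,3) a1@(4,3) a2@(0,3) a3@(0,0) a4@(0,0) a5@(4,3) a6@(0,3) a7@(4,3) a8@(0,0) a9@(0,0) | pheromone: 6 0 0 3 0 0 / 0 0 0 0 0 0 / 0 0 0 0 0 0 / 0 0 0 0 0 0 / 0 0 0 6 0 0 / 0 0 0 0 0 0
t=3: a0@(0,3) a1@(4,3) a2@(0,3) a3@(0,0) a4@(0,0) a5@(4,3) a6@(0,3) a7@(4,3) a8@(0,0) a9@(0,0) | pheromone: 9 0 0 5 0 0 / 0 0 0 0 0 0 / 0 0 0 0 0 0 / 0 0 0 0 0 0 / 0 0 0 8 0 0 / 0 0 0 0 0 0
t=4: a0@(0,3) a1@(4,3) a2@(0,3) a3@(0,0) a4@(0,0) a5@(4,3) a6@(0,3) a7@(4,3) a8@(0,0) a9@(0,0) | pheromone: 12 0 0 7 0 0 / 0 0 0 0 0 0 / 0 0 0 0 0 0 / 0 0 0 0 0 0 / 0 0 0 10 0 0 / 0 0 0 0 0 0
t=5: a0@(0,3) a1@(4,3) a2@(0,3) a3@(0,0) a4@(0,0) a5@(4,3) a6@(0,3) a7@(4,3) a8@(0,0) a9@(0,0) | pheromone: 15 0 0 9 0 0 / 0 0 0 0 0 0 / 0 0 0 0 0 0 / 0 0 0 0 0 0 / 0 0 0 12 0 0 / 0 0 0 0 0 0
t=6: a0@(0,3) a1@(4,3) a2@(0,3) a3@(0,0) a4@(0,0) a5@(4,3) a6@(0,3) a7@(4,3) a8@(0,0) a9@(0,0) | pheromone: 18 0 0 11 0 0 / 0 0 0 0 0 0 / 0 0 0 0 0 0 / 0 0 0 0 0 0 / 0 0 0 14 0 0 / 0 0 0 0 0 0

(0, 0)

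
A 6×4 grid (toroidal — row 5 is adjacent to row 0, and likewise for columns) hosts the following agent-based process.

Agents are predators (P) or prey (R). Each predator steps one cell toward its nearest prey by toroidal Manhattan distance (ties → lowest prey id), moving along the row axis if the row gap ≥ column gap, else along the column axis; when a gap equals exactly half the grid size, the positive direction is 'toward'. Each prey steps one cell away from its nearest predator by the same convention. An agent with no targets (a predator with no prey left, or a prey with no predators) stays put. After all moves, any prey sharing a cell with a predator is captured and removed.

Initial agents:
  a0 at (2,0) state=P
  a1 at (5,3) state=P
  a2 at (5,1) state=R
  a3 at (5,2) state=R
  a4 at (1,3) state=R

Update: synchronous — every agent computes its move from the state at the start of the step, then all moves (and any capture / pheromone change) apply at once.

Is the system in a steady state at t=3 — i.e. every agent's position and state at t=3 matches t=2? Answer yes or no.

t=1: a0@(1,0):P a1@(5,2):P a2@(5,0):R a3@(5,1):R a4@(0,3):R
t=2: a0@(0,0):P a1@(5,1):P a2@(4,0):R a3@(5,0):R a4@(5,3):R
t=3: a0@(5,0):P a1@(5,0):P a2@(3,0):R a3@(4,0):R a4@(4,3):R

no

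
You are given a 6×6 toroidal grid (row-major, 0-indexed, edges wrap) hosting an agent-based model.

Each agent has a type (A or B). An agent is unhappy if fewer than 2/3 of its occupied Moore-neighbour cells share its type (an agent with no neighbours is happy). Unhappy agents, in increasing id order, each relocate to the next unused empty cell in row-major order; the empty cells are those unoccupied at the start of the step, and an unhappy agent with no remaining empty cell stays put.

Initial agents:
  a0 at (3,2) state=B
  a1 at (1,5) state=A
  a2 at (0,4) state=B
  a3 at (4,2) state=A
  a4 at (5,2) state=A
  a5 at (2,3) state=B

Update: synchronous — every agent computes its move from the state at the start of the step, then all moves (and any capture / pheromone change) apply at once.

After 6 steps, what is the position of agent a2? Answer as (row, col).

t=1: a0@(0,0):B a1@(0,1):A a2@(0,2):B a3@(0,3):A a4@(5,2):A a5@(2,3):B
t=2: a0@(0,4):B a1@(0,5):A a2@(1,0):B a3@(1,1):A a4@(5,2):A a5@(2,3):B
t=3: a0@(0,0):B a1@(0,1):A a2@(0,2):B a3@(0,3):A a4@(5,2):A a5@(2,3):B
t=4: a0@(0,4):B a1@(0,5):A a2@(1,0):B a3@(1,1):A a4@(5,2):A a5@(2,3):B
t=5: a0@(0,0):B a1@(0,1):A a2@(0,2):B a3@(0,3):A a4@(5,2):A a5@(2,3):B
t=6: a0@(0,4):B a1@(0,5):A a2@(1,0):B a3@(1,1):A a4@(5,2):A a5@(2,3):B

(1, 0)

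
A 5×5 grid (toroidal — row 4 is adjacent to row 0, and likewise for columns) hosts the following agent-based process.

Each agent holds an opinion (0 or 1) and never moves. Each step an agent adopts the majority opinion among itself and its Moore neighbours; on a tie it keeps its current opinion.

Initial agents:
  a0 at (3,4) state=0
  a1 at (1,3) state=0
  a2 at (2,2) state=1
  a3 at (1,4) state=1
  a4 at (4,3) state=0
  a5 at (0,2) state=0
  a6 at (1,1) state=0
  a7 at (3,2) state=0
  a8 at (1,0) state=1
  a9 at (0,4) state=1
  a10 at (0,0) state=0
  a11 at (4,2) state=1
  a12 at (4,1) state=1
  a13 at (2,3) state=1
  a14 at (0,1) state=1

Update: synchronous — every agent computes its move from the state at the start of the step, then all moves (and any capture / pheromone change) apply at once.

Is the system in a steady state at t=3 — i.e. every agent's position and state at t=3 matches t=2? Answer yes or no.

t=1: a0@(3,4):0 a1@(1,3):1 a2@(2,2):0 a3@(1,4):1 a4@(4,3):0 a5@(0,2):0 a6@(1,1):0 a7@(3,2):1 a8@(1,0):1 a9@(0,4):1 a10@(0,0):1 a11@(4,2):1 a12@(4,1):1 a13@(2,3):1 a14@(0,1):1
t=2: a0@(3,4):0 a1@(1,3):1 a2@(2,2):1 a3@(1,4):1 a4@(4,3):0 a5@(0,2):1 a6@(1,1):0 a7@(3,2):1 a8@(1,0):1 a9@(0,4):1 a10@(0,0):1 a11@(4,2):1 a12@(4,1):1 a13@(2,3):1 a14@(0,1):1
t=3: a0@(3,4):0 a1@(1,3):1 a2@(2,2):1 a3@(1,4):1 a4@(4,3):1 a5@(0,2):1 a6@(1,1):1 a7@(3,2):1 a8@(1,0):1 a9@(0,4):1 a10@(0,0):1 a11@(4,2):1 a12@(4,1):1 a13@(2,3):1 a14@(0,1):1

no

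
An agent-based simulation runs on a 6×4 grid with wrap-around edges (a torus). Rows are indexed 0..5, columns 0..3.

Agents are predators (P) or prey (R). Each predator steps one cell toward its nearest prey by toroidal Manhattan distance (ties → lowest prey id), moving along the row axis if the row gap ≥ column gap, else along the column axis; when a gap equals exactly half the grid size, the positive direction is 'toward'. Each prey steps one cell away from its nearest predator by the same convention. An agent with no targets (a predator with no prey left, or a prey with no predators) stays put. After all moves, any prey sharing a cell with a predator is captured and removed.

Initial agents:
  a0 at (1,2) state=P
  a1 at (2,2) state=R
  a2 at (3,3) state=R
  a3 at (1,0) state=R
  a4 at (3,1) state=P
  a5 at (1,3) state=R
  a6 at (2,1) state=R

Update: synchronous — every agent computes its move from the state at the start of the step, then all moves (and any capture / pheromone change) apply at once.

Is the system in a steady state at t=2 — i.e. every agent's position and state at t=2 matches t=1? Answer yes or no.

no

t=1: a0@(2,2):P a1@(3,2):R a2@(3,2):R a3@(1,3):R a4@(2,1):P a5@(1,0):R a6@(1,1):R
t=2: a0@(3,2):P a1@(4,2):R a2@(4,2):R a3@(0,3):R a4@(1,1):P a5@(0,0):R a6@(0,1):R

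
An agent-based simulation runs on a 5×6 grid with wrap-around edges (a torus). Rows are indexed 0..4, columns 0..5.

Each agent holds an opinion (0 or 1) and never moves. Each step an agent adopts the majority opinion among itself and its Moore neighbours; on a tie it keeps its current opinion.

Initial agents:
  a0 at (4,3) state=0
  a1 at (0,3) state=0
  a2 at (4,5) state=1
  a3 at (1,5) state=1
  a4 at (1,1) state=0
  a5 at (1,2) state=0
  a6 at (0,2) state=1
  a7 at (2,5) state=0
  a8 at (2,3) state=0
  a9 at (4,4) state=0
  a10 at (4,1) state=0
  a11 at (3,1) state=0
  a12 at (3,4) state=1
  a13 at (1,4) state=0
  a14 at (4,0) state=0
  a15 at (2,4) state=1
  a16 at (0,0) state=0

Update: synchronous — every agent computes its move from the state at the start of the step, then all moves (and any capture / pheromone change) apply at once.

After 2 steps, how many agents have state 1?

t=1: a0@(4,3):0 a1@(0,3):0 a2@(4,5):0 a3@(1,5):0 a4@(1,1):0 a5@(1,2):0 a6@(0,2):0 a7@(2,5):1 a8@(2,3):0 a9@(4,4):0 a10@(4,1):0 a11@(3,1):0 a12@(3,4):0 a13@(1,4):0 a14@(4,0):0 a15@(2,4):1 a16@(0,0):0
t=2: a0@(4,3):0 a1@(0,3):0 a2@(4,5):0 a3@(1,5):0 a4@(1,1):0 a5@(1,2):0 a6@(0,2):0 a7@(2,5):0 a8@(2,3):0 a9@(4,4):0 a10@(4,1):0 a11@(3,1):0 a12@(3,4):0 a13@(1,4):0 a14@(4,0):0 a15@(2,4):0 a16@(0,0):0

0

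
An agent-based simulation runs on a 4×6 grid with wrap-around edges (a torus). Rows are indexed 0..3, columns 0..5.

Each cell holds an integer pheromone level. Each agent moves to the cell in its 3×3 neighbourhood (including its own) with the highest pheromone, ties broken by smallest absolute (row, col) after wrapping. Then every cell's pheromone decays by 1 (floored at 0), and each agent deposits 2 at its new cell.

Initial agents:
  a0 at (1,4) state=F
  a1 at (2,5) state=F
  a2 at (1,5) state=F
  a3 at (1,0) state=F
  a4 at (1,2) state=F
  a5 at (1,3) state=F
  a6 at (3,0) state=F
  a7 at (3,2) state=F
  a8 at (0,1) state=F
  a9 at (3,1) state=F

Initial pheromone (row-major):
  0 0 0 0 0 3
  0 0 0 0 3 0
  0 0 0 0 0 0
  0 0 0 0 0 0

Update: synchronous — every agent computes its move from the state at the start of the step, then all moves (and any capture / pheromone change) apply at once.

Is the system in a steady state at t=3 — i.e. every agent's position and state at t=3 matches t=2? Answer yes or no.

t=1: a0@(0,5) a1@(1,4) a2@(0,5) a3@(0,5) a4@(0,1) a5@(1,4) a6@(0,5) a7@(0,1) a8@(0,0) a9@(0,0) | pheromone: 4 4 0 0 0 10 / 0 0 0 0 6 0 / 0 0 0 0 0 0 / 0 0 0 0 0 0
t=2: a0@(0,5) a1@(0,5) a2@(0,5) a3@(0,5) a4@(0,0) a5@(0,5) a6@(0,5) a7@(0,0) a8@(0,5) a9@(0,5) | pheromone: 7 3 0 0 0 25 / 0 0 0 0 5 0 / 0 0 0 0 0 0 / 0 0 0 0 0 0
t=3: a0@(0,5) a1@(0,5) a2@(0,5) a3@(0,5) a4@(0,5) a5@(0,5) a6@(0,5) a7@(0,5) a8@(0,5) a9@(0,5) | pheromone: 6 2 0 0 0 44 / 0 0 0 0 4 0 / 0 0 0 0 0 0 / 0 0 0 0 0 0

no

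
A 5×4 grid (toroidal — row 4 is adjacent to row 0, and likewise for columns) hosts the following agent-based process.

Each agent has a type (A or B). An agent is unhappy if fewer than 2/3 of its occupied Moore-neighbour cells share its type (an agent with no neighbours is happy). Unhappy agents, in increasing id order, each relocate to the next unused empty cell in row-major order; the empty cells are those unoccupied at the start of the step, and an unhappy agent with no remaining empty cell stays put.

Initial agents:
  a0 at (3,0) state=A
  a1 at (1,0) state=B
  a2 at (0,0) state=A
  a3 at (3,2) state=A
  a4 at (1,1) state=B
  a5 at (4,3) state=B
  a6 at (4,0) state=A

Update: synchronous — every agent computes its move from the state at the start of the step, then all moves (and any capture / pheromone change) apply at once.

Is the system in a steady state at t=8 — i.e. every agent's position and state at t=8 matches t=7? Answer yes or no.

no

t=1: a0@(0,1):A a1@(0,2):B a2@(0,3):A a3@(1,2):A a4@(1,3):B a5@(2,0):B a6@(4,0):A
t=2: a0@(0,1):A a1@(0,0):B a2@(1,0):A a3@(1,1):A a4@(2,1):B a5@(2,0):B a6@(4,0):A
t=3: a0@(0,1):A a1@(0,2):B a2@(0,3):A a3@(1,2):A a4@(1,3):B a5@(2,2):B a6@(2,3):A
t=4: a0@(0,0):A a1@(1,0):B a2@(1,1):A a3@(2,0):A a4@(2,1):B a5@(3,0):B a6@(3,1):A
t=5: a0@(0,1):A a1@(0,2):B a2@(0,3):A a3@(1,2):A a4@(1,3):B a5@(2,2):B a6@(2,3):A
t=6: a0@(0,0):A a1@(1,0):B a2@(1,1):A a3@(2,0):A a4@(2,1):B a5@(3,0):B a6@(3,1):A
t=7: a0@(0,1):A a1@(0,2):B a2@(0,3):A a3@(1,2):A a4@(1,3):B a5@(2,2):B a6@(2,3):A
t=8: a0@(0,0):A a1@(1,0):B a2@(1,1):A a3@(2,0):A a4@(2,1):B a5@(3,0):B a6@(3,1):A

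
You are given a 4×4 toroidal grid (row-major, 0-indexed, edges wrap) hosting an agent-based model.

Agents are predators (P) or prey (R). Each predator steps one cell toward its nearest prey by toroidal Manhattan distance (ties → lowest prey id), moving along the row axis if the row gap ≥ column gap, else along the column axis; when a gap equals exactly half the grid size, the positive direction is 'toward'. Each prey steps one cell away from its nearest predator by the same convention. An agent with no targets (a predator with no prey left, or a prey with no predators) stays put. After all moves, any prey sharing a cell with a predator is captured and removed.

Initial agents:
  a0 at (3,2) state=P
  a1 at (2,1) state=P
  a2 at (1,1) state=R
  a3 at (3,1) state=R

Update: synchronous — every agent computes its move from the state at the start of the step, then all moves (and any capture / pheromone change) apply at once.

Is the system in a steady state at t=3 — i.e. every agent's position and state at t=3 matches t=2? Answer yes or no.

t=1: a0@(3,1):P a1@(1,1):P a2@(0,1):R a3@(3,0):R
t=2: a0@(0,1):P a1@(0,1):P a2@(1,1):R a3@(3,3):R
t=3: a0@(1,1):P a1@(1,1):P a2@(2,1):R a3@(3,2):R

no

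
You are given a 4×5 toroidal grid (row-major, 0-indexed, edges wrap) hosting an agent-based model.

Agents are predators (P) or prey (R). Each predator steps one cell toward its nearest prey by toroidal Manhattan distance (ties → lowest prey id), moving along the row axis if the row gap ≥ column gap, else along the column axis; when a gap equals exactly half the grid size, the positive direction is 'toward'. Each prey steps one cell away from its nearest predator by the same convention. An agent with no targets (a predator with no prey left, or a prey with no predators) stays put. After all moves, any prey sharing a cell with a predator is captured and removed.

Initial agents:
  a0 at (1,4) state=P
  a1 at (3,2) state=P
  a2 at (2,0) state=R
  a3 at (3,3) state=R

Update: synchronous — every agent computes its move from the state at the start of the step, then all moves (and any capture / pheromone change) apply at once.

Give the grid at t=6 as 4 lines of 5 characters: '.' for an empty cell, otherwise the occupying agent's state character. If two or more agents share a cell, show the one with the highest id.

t=1: a0@(2,4):P a1@(3,3):P a2@(3,0):R a3@(3,4):R
t=2: a0@(3,4):P a1@(3,4):P a2@(0,0):R a3@(0,4):R
t=3: a0@(0,4):P a1@(0,4):P a2@(1,0):R a3@(1,4):R
t=4: a0@(1,4):P a1@(1,4):P a2@(2,0):R a3@(2,4):R
t=5: a0@(2,4):P a1@(2,4):P a2@(3,0):R a3@(3,4):R
t=6: a0@(3,4):P a1@(3,4):P a2@(0,0):R a3@(0,4):R

R...R
.....
.....
....P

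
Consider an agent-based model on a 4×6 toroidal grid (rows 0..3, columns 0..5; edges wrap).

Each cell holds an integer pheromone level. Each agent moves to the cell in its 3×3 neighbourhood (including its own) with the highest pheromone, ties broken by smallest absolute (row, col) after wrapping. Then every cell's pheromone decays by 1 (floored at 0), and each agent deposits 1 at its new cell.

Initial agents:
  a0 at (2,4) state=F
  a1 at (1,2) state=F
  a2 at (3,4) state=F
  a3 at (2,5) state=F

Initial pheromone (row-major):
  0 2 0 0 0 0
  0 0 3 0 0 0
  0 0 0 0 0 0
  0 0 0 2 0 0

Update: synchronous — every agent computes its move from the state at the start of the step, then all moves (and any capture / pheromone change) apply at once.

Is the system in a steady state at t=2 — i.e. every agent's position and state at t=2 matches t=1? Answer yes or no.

t=1: a0@(3,3) a1@(1,2) a2@(3,3) a3@(1,0) | pheromone: 0 1 0 0 0 0 / 1 0 3 0 0 0 / 0 0 0 0 0 0 / 0 0 0 3 0 0
t=2: a0@(3,3) a1@(1,2) a2@(3,3) a3@(0,1) | pheromone: 0 1 0 0 0 0 / 0 0 3 0 0 0 / 0 0 0 0 0 0 / 0 0 0 4 0 0

no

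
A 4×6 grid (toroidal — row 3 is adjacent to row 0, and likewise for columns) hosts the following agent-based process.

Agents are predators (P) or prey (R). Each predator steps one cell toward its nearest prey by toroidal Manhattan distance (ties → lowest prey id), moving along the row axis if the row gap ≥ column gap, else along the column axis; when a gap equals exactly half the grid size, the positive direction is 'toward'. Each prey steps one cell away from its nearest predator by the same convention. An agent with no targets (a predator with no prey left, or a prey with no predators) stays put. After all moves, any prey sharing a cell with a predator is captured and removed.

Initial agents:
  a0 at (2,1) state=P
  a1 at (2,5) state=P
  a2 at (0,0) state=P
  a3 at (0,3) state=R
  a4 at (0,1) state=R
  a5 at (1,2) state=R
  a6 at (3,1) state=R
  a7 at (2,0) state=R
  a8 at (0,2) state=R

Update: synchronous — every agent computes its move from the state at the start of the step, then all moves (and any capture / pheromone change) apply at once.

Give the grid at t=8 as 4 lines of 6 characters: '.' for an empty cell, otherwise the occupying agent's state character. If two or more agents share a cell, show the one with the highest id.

t=1: a0@(3,1):P a1@(2,0):P a2@(0,1):P a3@(0,2):R a4@(0,2):R a5@(0,2):R a7@(2,5):R a8@(0,3):R
t=2: a0@(0,1):P a1@(2,5):P a2@(0,2):P a3@(0,3):R a4@(0,3):R a5@(0,3):R a7@(2,4):R a8@(0,4):R
t=3: a0@(0,2):P a1@(2,4):P a2@(0,3):P a3@(0,4):R a4@(0,4):R a5@(0,4):R a7@(2,3):R a8@(0,5):R
t=4: a0@(0,3):P a1@(2,3):P a2@(0,4):P a3@(0,5):R a4@(0,5):R a5@(0,5):R a7@(2,2):R a8@(0,0):R
t=5: a0@(0,4):P a1@(2,2):P a2@(0,5):P a3@(0,0):R a4@(0,0):R a5@(0,0):R a7@(2,1):R a8@(0,1):R
t=6: a0@(0,5):P a1@(2,1):P a2@(0,0):P a3@(0,1):R a4@(0,1):R a5@(0,1):R a7@(2,0):R a8@(0,2):R
t=7: a0@(0,0):P a1@(2,0):P a2@(0,1):P a3@(0,2):R a4@(0,2):R a5@(0,2):R a7@(2,5):R a8@(0,3):R
t=8: a0@(0,1):P a1@(2,5):P a2@(0,2):P a3@(0,3):R a4@(0,3):R a5@(0,3):R a7@(2,4):R a8@(0,4):R

.PPRR.
......
....RP
......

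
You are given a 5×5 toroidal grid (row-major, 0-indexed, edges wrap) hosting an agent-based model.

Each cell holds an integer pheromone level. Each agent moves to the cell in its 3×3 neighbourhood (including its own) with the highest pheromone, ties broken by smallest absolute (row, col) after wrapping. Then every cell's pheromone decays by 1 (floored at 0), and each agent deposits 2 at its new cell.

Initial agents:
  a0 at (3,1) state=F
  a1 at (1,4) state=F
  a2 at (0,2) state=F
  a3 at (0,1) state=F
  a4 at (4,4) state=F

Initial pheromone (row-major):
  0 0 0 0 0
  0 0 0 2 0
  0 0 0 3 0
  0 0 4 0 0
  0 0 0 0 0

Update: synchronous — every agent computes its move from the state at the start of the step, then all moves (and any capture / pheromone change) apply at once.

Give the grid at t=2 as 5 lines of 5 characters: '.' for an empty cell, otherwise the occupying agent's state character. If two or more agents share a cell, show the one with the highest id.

F....
.....
...F.
..F..
.....

t=1: a0@(3,2) a1@(2,3) a2@(1,3) a3@(0,0) a4@(0,0) | pheromone: 4 0 0 0 0 / 0 0 0 3 0 / 0 0 0 4 0 / 0 0 5 0 0 / 0 0 0 0 0
t=2: a0@(3,2) a1@(3,2) a2@(2,3) a3@(0,0) a4@(0,0) | pheromone: 7 0 0 0 0 / 0 0 0 2 0 / 0 0 0 5 0 / 0 0 8 0 0 / 0 0 0 0 0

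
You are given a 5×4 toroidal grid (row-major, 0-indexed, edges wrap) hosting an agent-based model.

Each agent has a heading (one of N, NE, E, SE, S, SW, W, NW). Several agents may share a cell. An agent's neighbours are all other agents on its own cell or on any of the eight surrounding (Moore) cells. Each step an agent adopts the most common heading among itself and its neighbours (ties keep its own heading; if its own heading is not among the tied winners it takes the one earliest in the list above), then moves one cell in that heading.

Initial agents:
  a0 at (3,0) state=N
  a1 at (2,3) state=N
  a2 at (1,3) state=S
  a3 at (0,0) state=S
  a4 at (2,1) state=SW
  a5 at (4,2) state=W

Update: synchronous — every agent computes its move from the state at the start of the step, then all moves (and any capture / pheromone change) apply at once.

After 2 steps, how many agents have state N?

2

t=1: a0@(2,0):N a1@(1,3):N a2@(2,3):S a3@(1,0):S a4@(3,0):SW a5@(4,1):W
t=2: a0@(1,0):N a1@(0,3):N a2@(3,3):S a3@(2,0):S a4@(4,3):SW a5@(4,0):W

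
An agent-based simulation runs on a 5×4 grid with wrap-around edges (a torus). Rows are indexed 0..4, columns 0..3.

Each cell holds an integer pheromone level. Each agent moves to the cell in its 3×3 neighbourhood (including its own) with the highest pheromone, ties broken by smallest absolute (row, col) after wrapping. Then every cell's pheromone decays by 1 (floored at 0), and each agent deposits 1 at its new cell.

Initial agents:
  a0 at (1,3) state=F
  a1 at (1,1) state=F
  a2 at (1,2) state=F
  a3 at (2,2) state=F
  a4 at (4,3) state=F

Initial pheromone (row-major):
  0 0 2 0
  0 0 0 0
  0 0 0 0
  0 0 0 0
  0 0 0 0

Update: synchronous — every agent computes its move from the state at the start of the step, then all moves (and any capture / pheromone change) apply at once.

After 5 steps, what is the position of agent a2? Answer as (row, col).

t=1: a0@(0,2) a1@(0,2) a2@(0,2) a3@(1,1) a4@(0,2) | pheromone: 0 0 5 0 / 0 1 0 0 / 0 0 0 0 / 0 0 0 0 / 0 0 0 0
t=2: a0@(0,2) a1@(0,2) a2@(0,2) a3@(0,2) a4@(0,2) | pheromone: 0 0 9 0 / 0 0 0 0 / 0 0 0 0 / 0 0 0 0 / 0 0 0 0
t=3: a0@(0,2) a1@(0,2) a2@(0,2) a3@(0,2) a4@(0,2) | pheromone: 0 0 13 0 / 0 0 0 0 / 0 0 0 0 / 0 0 0 0 / 0 0 0 0
t=4: a0@(0,2) a1@(0,2) a2@(0,2) a3@(0,2) a4@(0,2) | pheromone: 0 0 17 0 / 0 0 0 0 / 0 0 0 0 / 0 0 0 0 / 0 0 0 0
t=5: a0@(0,2) a1@(0,2) a2@(0,2) a3@(0,2) a4@(0,2) | pheromone: 0 0 21 0 / 0 0 0 0 / 0 0 0 0 / 0 0 0 0 / 0 0 0 0

(0, 2)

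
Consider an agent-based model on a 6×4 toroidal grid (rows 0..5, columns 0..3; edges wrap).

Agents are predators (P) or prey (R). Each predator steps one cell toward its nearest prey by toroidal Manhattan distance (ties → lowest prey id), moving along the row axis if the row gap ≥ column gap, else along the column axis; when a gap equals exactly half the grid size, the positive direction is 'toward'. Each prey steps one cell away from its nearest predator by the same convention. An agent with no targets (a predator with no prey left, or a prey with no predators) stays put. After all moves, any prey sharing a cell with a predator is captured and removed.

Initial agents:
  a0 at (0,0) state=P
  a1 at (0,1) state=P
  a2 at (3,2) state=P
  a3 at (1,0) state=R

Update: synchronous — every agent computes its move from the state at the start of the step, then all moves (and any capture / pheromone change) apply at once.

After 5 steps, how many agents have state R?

t=1: a0@(1,0):P a1@(1,1):P a2@(2,2):P a3@(2,0):R
t=2: a0@(2,0):P a1@(2,1):P a2@(2,3):P a3@(3,0):R
t=3: a0@(3,0):P a1@(3,1):P a2@(3,3):P a3@(4,0):R
t=4: a0@(4,0):P a1@(4,1):P a2@(4,3):P a3@(5,0):R
t=5: a0@(5,0):P a1@(5,1):P a2@(5,3):P a3@(0,0):R

1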